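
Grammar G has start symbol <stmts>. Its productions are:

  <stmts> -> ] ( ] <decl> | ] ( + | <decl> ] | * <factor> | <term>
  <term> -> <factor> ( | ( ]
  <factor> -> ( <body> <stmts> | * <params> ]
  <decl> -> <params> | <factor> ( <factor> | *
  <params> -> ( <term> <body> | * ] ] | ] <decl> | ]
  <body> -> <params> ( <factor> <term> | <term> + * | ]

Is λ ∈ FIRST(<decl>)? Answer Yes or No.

No nonterminal in this grammar is nullable.
No production of <decl> has an RHS whose symbols are all nullable, so <decl> is not nullable.

No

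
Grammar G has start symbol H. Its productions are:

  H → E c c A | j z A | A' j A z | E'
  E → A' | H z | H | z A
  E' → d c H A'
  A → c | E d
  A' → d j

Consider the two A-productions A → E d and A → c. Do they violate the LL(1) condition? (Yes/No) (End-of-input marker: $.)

FIRST(E d) = { d, j, z } and FIRST(c) = { c }.
The FIRST sets are disjoint and neither alternative is nullable — no conflict.

No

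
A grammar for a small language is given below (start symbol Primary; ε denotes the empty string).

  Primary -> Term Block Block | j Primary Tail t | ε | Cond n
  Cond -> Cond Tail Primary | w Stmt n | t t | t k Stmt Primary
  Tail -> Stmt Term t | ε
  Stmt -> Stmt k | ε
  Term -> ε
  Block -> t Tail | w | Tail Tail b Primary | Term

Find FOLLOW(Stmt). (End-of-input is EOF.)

{ b, j, k, n, t, w }

In Cond -> w Stmt n: add FIRST(n) = { n }.
In Cond -> t k Stmt Primary: add FIRST(Primary)\{ε} = { b, j, k, t, w }.
  Since Primary is nullable, also add FOLLOW(Cond) = { b, j, k, n, t, w }.
In Tail -> Stmt Term t: add FIRST(Term t) = { t }.
In Stmt -> Stmt k: add FIRST(k) = { k }.
Union: FOLLOW(Stmt) = { b, j, k, n, t, w }.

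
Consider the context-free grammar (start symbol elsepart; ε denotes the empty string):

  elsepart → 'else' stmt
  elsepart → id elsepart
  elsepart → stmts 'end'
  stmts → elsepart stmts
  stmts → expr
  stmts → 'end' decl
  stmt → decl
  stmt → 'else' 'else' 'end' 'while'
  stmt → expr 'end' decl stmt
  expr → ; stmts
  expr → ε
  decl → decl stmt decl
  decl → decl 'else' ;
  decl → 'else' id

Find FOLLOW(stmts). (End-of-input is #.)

In elsepart → stmts 'end': add FIRST('end') = { 'end' }.
In stmts → elsepart stmts: stmts is at the end, add FOLLOW(stmts) = { 'end' }.
In expr → ; stmts: stmts is at the end, add FOLLOW(expr) = { 'end' }.
Union: FOLLOW(stmts) = { 'end' }.

{ 'end' }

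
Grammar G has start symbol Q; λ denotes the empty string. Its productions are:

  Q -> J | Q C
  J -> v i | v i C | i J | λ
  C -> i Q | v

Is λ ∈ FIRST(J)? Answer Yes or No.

J has an λ-production, so J ⇒ λ.

Yes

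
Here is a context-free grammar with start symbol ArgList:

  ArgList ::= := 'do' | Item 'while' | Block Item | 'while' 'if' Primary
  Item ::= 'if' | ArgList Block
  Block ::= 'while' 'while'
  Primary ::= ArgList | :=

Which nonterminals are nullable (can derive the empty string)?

{ } (none)

No nonterminal has an empty production or an RHS whose symbols are all nullable.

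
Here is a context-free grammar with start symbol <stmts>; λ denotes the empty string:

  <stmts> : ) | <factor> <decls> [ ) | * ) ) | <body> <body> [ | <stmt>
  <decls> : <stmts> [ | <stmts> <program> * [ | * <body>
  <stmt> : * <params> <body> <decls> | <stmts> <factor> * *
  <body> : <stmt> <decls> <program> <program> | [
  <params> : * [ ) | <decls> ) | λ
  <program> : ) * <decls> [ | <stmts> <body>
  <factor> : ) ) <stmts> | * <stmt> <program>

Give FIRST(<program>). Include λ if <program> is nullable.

{ ), *, [ }

<program> : ) * <decls> [ contributes {)}.
From <program> : <stmts> <body>: add FIRST(<stmts>) = { ), *, [ }.
Union: FIRST(<program>) = { ), *, [ }.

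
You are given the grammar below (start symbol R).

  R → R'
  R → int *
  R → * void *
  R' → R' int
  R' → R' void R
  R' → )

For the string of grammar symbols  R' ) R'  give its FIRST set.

Add FIRST(R') = { ) }; R' is not nullable, stop.

{ ) }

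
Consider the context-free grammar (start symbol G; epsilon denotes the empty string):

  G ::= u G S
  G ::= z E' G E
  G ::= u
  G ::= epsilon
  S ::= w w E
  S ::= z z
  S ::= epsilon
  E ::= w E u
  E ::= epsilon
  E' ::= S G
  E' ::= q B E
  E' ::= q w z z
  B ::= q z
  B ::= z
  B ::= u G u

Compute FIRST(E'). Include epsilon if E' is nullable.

From E' ::= S G: S, G nullable, take FIRST(S) ∪ FIRST(G) = { u, w, z }; also epsilon since the whole RHS is nullable.
E' ::= q B E contributes {q}.
E' ::= q w z z contributes {q}.
Union: FIRST(E') = { q, u, w, z, epsilon }.

{ q, u, w, z, epsilon }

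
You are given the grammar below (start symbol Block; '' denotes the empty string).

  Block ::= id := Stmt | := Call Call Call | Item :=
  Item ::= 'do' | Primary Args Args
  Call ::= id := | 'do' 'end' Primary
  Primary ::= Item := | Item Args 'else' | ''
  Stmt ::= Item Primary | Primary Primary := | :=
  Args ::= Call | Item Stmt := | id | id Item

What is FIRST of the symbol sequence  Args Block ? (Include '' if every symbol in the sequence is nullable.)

Add FIRST(Args) = { 'do', id }; Args is not nullable, stop.

{ 'do', id }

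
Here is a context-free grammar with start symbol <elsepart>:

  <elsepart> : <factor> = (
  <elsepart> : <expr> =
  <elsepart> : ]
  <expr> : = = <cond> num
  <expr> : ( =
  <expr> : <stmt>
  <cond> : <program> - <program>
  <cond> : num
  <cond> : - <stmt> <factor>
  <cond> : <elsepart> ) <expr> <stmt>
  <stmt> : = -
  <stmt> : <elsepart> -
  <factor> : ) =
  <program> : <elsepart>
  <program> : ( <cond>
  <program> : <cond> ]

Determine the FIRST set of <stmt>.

{ (, ), =, ] }

<stmt> : = - contributes {=}.
From <stmt> : <elsepart> -: add FIRST(<elsepart>) = { (, ), =, ] }.
Union: FIRST(<stmt>) = { (, ), =, ] }.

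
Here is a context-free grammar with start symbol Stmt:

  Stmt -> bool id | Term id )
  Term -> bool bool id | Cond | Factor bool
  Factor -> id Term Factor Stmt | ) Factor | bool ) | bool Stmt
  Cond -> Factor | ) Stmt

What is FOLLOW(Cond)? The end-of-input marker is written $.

In Term -> Cond: Cond is at the end, add FOLLOW(Term) = { ), bool, id }.
Union: FOLLOW(Cond) = { ), bool, id }.

{ ), bool, id }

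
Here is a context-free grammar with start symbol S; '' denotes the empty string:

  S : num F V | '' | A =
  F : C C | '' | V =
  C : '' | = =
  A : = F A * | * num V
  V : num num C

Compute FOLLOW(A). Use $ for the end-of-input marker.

In S : A =: add FIRST(=) = { = }.
In A : = F A *: add FIRST(*) = { * }.
Union: FOLLOW(A) = { *, = }.

{ *, = }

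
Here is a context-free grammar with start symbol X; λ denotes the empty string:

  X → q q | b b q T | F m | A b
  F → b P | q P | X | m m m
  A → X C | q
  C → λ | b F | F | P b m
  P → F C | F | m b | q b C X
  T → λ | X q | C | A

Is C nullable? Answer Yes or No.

Yes

C has an λ-production, so C ⇒ λ.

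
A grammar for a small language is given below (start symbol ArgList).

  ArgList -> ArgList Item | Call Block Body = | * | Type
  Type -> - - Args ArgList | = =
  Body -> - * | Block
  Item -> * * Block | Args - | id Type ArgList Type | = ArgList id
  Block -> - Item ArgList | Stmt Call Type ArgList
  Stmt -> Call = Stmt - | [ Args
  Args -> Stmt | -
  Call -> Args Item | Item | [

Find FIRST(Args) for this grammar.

{ *, -, =, [, id }

From Args -> Stmt: add FIRST(Stmt) = { *, -, =, [, id }.
Args -> - contributes {-}.
Union: FIRST(Args) = { *, -, =, [, id }.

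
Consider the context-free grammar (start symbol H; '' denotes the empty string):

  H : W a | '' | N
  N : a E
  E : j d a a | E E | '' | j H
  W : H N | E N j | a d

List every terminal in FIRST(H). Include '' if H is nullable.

{ a, j, '' }

From H : W a: add FIRST(W) = { a, j }.
H : '' contributes ''.
From H : N: add FIRST(N) = { a }.
Union: FIRST(H) = { a, j, '' }.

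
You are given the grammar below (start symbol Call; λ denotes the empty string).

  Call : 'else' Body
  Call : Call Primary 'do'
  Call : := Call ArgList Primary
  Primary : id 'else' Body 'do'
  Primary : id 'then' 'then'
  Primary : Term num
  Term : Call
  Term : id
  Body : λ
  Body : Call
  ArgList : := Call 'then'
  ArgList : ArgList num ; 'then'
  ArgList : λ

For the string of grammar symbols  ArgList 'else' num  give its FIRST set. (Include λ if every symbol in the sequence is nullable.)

{ 'else', :=, num }

Add FIRST(ArgList)\{λ} = { :=, num }; ArgList is nullable, continue.
'else' is a terminal; add {'else'} and stop.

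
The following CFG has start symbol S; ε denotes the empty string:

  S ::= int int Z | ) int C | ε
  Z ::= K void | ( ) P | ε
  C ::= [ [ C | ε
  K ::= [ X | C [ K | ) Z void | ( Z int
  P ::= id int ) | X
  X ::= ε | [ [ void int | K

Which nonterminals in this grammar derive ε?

Directly nullable (have an ε-production): S, Z, C, X.
P ::= X with every symbol nullable, so P is nullable.
No other nonterminal has a production whose RHS symbols are all nullable.

{ C, P, S, X, Z }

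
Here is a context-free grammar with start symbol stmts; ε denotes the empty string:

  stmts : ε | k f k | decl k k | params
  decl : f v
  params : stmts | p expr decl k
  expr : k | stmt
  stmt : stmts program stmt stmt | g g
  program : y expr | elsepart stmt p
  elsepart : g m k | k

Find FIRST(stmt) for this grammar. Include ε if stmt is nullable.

{ f, g, k, p, y }

From stmt : stmts program stmt stmt: stmts nullable, take FIRST(stmts) ∪ FIRST(program) = { f, g, k, p, y }.
stmt : g g contributes {g}.
Union: FIRST(stmt) = { f, g, k, p, y }.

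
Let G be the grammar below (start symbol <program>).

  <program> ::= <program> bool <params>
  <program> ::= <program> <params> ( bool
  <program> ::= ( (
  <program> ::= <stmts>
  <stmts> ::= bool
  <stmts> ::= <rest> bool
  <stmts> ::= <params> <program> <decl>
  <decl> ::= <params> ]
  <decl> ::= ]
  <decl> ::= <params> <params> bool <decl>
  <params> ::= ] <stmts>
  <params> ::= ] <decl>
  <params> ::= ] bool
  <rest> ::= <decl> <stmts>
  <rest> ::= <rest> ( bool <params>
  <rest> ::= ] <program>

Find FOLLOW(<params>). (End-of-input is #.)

In <program> ::= <program> bool <params>: <params> is at the end, add FOLLOW(<program>) = { #, (, ], bool }.
In <program> ::= <program> <params> ( bool: add FIRST(( bool) = { ( }.
In <stmts> ::= <params> <program> <decl>: add FIRST(<program> <decl>) = { (, ], bool }.
In <decl> ::= <params> ]: add FIRST(]) = { ] }.
In <decl> ::= <params> <params> bool <decl>: add FIRST(<params> bool <decl>) = { ] }.
In <decl> ::= <params> <params> bool <decl>: add FIRST(bool <decl>) = { bool }.
In <rest> ::= <rest> ( bool <params>: <params> is at the end, add FOLLOW(<rest>) = { (, bool }.
Union: FOLLOW(<params>) = { #, (, ], bool }.

{ #, (, ], bool }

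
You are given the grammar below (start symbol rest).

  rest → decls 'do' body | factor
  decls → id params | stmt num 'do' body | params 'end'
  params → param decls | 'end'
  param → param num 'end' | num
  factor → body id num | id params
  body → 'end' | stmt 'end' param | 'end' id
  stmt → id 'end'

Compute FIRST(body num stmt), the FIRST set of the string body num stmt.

Add FIRST(body) = { 'end', id }; body is not nullable, stop.

{ 'end', id }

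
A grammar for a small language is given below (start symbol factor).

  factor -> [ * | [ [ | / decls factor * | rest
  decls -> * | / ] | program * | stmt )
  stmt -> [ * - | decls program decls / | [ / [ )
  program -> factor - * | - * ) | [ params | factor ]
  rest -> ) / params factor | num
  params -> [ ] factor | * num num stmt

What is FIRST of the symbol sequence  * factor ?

* is a terminal; add {*} and stop.

{ * }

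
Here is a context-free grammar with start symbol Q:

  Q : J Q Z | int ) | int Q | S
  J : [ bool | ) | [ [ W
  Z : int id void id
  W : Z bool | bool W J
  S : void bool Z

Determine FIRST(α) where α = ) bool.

{ ) }

) is a terminal; add {)} and stop.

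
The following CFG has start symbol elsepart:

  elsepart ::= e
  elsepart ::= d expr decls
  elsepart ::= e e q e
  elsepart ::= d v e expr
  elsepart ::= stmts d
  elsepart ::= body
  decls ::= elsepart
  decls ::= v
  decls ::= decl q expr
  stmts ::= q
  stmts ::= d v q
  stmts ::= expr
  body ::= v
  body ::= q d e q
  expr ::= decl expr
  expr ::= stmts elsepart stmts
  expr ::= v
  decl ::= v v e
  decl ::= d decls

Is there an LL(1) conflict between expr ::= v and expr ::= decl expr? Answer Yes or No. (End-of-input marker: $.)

FIRST(v) = { v } and FIRST(decl expr) = { d, v }.
Both contain v, so the two alternatives are not disjoint — LL(1) conflict.

Yes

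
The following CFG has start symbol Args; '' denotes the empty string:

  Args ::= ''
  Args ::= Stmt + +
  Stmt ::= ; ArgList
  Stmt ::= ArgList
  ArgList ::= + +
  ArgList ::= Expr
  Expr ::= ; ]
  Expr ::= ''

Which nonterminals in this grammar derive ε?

Directly nullable (have an ''-production): Args, Expr.
Stmt ::= ArgList with every symbol nullable, so Stmt is nullable.
ArgList ::= Expr with every symbol nullable, so ArgList is nullable.

{ ArgList, Args, Expr, Stmt }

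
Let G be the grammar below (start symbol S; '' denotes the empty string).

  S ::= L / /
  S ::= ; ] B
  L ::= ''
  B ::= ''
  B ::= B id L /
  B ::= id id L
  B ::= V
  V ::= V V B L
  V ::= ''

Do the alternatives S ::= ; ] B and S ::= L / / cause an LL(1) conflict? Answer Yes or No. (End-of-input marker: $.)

FIRST(; ] B) = { ; } and FIRST(L / /) = { / }.
The FIRST sets are disjoint and neither alternative is nullable — no conflict.

No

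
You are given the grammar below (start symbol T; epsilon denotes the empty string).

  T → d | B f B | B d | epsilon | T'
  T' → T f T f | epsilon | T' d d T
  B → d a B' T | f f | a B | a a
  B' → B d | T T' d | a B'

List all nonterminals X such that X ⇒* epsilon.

Directly nullable (have an epsilon-production): T, T'.
No other nonterminal has a production whose RHS symbols are all nullable.

{ T, T' }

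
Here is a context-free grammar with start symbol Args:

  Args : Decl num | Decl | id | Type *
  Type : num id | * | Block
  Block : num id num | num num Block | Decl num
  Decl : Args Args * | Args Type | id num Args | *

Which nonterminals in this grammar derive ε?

No nonterminal has an empty production or an RHS whose symbols are all nullable.

{ } (none)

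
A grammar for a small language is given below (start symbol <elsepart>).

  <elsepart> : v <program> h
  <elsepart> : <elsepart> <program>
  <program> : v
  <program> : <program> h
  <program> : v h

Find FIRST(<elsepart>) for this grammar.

{ v }

<elsepart> : v <program> h contributes {v}.
From <elsepart> : <elsepart> <program>: add FIRST(<elsepart>) = { v }.
Union: FIRST(<elsepart>) = { v }.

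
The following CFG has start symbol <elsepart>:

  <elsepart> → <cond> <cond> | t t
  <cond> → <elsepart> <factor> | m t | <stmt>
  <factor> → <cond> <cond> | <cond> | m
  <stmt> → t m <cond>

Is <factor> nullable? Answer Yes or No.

No nonterminal in this grammar is nullable.
No production of <factor> has an RHS whose symbols are all nullable, so <factor> is not nullable.

No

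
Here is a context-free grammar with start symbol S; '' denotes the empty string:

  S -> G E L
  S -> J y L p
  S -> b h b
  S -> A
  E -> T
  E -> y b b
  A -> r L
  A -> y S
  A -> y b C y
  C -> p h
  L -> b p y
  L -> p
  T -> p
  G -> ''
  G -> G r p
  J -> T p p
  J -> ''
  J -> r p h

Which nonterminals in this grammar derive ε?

Directly nullable (have an ''-production): G, J.
No other nonterminal has a production whose RHS symbols are all nullable.

{ G, J }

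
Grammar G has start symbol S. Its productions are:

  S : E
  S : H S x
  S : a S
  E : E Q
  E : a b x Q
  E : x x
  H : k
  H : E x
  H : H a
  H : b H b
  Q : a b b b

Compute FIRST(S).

{ a, b, k, x }

From S : E: add FIRST(E) = { a, x }.
From S : H S x: add FIRST(H) = { a, b, k, x }.
S : a S contributes {a}.
Union: FIRST(S) = { a, b, k, x }.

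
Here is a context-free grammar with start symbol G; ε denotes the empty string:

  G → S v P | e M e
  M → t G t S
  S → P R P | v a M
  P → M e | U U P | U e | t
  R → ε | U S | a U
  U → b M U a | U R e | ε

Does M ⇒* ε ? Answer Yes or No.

No

Nullable nonterminals: R, U.
No production of M has an RHS whose symbols are all nullable, so M is not nullable.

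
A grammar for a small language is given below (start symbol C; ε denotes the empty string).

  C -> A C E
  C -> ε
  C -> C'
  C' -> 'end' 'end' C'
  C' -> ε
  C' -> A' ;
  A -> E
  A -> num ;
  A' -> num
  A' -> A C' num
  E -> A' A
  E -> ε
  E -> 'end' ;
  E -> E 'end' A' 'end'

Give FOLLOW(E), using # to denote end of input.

In C -> A C E: E is at the end, add FOLLOW(C) = { #, 'end', num }.
In A -> E: E is at the end, add FOLLOW(A) = { #, 'end', num }.
In E -> E 'end' A' 'end': add FIRST('end' A' 'end') = { 'end' }.
Union: FOLLOW(E) = { #, 'end', num }.

{ #, 'end', num }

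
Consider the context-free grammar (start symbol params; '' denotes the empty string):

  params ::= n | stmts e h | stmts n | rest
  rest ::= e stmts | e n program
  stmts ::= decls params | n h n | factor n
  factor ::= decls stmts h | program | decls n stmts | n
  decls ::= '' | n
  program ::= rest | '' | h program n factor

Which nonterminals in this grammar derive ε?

Directly nullable (have an ''-production): decls, program.
factor ::= program with every symbol nullable, so factor is nullable.
No other nonterminal has a production whose RHS symbols are all nullable.

{ decls, factor, program }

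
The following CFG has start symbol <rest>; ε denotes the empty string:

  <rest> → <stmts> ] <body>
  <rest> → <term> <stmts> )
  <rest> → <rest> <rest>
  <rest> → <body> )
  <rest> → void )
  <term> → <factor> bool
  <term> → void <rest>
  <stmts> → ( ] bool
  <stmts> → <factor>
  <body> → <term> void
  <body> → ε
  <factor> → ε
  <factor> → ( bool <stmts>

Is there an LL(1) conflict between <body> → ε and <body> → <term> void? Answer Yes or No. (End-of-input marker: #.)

FIRST(ε) = { ε } and FIRST(<term> void) = { (, bool, void }.
The first alternative is nullable and FOLLOW(<body>) = { #, (, ), ], bool, void } shares ( with FIRST of the second — conflict.

Yes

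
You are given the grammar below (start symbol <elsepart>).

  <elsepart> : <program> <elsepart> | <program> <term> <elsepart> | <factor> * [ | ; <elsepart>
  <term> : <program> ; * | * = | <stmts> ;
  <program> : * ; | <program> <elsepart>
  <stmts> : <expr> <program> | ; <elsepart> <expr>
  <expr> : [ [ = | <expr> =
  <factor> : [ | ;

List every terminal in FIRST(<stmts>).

{ ;, [ }

From <stmts> : <expr> <program>: add FIRST(<expr>) = { [ }.
<stmts> : ; <elsepart> <expr> contributes {;}.
Union: FIRST(<stmts>) = { ;, [ }.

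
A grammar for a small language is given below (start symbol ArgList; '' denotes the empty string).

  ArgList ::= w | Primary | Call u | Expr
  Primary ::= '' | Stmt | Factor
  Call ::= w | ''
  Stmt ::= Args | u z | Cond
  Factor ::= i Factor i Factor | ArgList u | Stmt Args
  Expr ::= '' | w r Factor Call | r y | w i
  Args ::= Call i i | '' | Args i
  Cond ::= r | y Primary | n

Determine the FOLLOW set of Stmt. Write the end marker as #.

{ #, i, u, w }

In Primary ::= Stmt: Stmt is at the end, add FOLLOW(Primary) = { #, i, u, w }.
In Factor ::= Stmt Args: add FIRST(Args)\{''} = { i, w }.
  Since Args is nullable, also add FOLLOW(Factor) = { #, i, u, w }.
Union: FOLLOW(Stmt) = { #, i, u, w }.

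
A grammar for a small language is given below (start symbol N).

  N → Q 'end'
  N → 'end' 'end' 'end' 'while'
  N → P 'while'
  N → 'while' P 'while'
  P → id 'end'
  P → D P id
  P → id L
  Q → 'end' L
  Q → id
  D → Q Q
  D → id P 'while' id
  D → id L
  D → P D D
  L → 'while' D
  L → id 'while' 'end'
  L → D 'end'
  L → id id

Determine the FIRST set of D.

{ 'end', id }

From D → Q Q: add FIRST(Q) = { 'end', id }.
D → id P 'while' id contributes {id}.
D → id L contributes {id}.
From D → P D D: add FIRST(P) = { 'end', id }.
Union: FIRST(D) = { 'end', id }.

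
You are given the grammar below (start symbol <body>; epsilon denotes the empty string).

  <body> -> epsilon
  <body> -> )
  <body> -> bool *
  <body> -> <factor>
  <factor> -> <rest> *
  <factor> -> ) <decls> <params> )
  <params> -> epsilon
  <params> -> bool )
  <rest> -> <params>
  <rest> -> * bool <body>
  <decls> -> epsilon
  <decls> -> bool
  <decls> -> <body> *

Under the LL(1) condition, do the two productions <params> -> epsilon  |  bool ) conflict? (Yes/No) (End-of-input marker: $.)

No

FIRST(epsilon) = { epsilon } and FIRST(bool )) = { bool }.
The first is nullable but FOLLOW(<params>) = { ), * } is disjoint from FIRST of the second.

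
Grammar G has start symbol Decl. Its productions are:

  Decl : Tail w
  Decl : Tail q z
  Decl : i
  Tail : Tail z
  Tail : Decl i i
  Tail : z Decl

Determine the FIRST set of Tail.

{ i, z }

From Tail : Tail z: add FIRST(Tail) = { i, z }.
From Tail : Decl i i: add FIRST(Decl) = { i, z }.
Tail : z Decl contributes {z}.
Union: FIRST(Tail) = { i, z }.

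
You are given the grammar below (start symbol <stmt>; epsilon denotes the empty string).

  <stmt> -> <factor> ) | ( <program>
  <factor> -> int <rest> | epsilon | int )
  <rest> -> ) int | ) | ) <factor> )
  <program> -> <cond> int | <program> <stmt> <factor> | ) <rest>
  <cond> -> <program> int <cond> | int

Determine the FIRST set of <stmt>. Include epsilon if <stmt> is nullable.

{ (, ), int }

From <stmt> -> <factor> ): <factor> nullable, take FIRST(<factor>) ∪ {)} = { ), int }.
<stmt> -> ( <program> contributes {(}.
Union: FIRST(<stmt>) = { (, ), int }.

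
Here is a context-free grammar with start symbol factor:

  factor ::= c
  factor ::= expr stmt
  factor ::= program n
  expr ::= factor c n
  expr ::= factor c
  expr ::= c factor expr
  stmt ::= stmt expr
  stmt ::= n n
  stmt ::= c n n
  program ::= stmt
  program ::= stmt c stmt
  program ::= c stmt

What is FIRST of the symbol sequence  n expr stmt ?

n is a terminal; add {n} and stop.

{ n }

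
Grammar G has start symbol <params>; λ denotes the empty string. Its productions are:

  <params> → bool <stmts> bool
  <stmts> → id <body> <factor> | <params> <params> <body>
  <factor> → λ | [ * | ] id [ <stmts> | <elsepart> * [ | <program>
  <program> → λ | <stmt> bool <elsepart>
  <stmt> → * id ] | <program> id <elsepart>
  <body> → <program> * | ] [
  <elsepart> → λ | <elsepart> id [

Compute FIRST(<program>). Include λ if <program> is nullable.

{ *, id, λ }

<program> → λ contributes λ.
From <program> → <stmt> bool <elsepart>: add FIRST(<stmt>) = { *, id }.
Union: FIRST(<program>) = { *, id, λ }.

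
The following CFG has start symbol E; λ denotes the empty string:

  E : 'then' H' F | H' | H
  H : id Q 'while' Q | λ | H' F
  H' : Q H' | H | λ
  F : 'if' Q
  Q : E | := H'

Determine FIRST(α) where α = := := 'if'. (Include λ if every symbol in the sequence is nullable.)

:= is a terminal; add {:=} and stop.

{ := }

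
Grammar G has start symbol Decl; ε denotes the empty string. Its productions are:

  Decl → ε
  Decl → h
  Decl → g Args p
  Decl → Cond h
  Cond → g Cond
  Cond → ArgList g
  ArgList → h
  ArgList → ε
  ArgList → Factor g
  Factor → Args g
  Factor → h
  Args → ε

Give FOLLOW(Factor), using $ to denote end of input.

In ArgList → Factor g: add FIRST(g) = { g }.
Union: FOLLOW(Factor) = { g }.

{ g }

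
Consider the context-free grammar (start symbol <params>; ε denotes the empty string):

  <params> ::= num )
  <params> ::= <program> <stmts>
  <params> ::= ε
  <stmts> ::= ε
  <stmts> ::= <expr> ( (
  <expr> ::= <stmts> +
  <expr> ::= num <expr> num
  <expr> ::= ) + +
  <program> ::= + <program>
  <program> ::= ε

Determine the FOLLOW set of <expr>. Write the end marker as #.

In <stmts> ::= <expr> ( (: add FIRST(( () = { ( }.
In <expr> ::= num <expr> num: add FIRST(num) = { num }.
Union: FOLLOW(<expr>) = { (, num }.

{ (, num }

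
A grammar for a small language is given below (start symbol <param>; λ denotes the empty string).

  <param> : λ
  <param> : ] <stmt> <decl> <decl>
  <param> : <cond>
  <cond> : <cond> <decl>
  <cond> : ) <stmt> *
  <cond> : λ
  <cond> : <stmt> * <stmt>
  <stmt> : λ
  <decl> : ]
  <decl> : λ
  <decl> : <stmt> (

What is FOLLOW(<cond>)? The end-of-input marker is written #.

{ #, (, ] }

In <param> : <cond>: <cond> is at the end, add FOLLOW(<param>) = { # }.
In <cond> : <cond> <decl>: add FIRST(<decl>)\{λ} = { (, ] }.
  Since <decl> is nullable, also add FOLLOW(<cond>) = { #, (, ] }.
Union: FOLLOW(<cond>) = { #, (, ] }.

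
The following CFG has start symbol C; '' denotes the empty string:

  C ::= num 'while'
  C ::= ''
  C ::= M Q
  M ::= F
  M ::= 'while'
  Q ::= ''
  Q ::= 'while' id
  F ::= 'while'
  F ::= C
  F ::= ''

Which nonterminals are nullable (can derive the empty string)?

{ C, F, M, Q }

Directly nullable (have an ''-production): C, Q, F.
M ::= F with every symbol nullable, so M is nullable.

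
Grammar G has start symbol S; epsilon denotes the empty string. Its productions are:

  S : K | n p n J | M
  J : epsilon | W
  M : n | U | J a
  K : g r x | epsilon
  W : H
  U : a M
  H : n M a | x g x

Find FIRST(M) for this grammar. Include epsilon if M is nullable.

M : n contributes {n}.
From M : U: add FIRST(U) = { a }.
From M : J a: J nullable, take FIRST(J) ∪ {a} = { a, n, x }.
Union: FIRST(M) = { a, n, x }.

{ a, n, x }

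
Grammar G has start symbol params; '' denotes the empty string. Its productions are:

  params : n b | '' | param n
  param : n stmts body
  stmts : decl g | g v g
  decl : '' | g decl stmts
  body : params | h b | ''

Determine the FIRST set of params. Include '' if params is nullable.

params : n b contributes {n}.
params : '' contributes ''.
From params : param n: add FIRST(param) = { n }.
Union: FIRST(params) = { n, '' }.

{ n, '' }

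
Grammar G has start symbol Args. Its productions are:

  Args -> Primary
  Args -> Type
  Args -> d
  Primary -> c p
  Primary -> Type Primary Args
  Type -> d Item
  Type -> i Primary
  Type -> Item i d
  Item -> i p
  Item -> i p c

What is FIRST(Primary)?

Primary -> c p contributes {c}.
From Primary -> Type Primary Args: add FIRST(Type) = { d, i }.
Union: FIRST(Primary) = { c, d, i }.

{ c, d, i }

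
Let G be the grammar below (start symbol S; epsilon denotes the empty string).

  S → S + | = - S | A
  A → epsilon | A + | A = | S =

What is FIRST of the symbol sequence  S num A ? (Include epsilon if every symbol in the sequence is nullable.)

{ +, =, num }

Add FIRST(S)\{epsilon} = { +, = }; S is nullable, continue.
num is a terminal; add {num} and stop.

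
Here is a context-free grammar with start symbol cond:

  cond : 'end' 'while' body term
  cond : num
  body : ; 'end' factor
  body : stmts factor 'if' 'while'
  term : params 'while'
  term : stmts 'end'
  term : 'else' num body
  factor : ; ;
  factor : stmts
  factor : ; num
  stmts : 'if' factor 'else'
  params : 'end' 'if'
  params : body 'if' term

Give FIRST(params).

params : 'end' 'if' contributes {'end'}.
From params : body 'if' term: add FIRST(body) = { 'if', ; }.
Union: FIRST(params) = { 'end', 'if', ; }.

{ 'end', 'if', ; }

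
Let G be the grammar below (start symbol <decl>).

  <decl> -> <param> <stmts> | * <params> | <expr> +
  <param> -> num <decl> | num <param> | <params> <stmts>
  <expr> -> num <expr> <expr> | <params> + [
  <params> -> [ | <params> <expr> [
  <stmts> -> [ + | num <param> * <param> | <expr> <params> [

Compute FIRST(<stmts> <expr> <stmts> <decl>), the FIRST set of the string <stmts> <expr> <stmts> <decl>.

Add FIRST(<stmts>) = { [, num }; <stmts> is not nullable, stop.

{ [, num }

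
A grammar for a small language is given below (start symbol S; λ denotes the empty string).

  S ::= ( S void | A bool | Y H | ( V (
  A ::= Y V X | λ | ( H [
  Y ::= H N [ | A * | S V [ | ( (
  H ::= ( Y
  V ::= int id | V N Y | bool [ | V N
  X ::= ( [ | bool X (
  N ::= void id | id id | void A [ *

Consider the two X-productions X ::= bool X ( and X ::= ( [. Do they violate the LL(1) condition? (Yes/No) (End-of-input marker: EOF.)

No

FIRST(bool X () = { bool } and FIRST(( [) = { ( }.
The FIRST sets are disjoint and neither alternative is nullable — no conflict.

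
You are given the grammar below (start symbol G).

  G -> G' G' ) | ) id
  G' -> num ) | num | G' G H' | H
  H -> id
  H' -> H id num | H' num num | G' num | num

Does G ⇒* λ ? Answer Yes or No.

No

No nonterminal in this grammar is nullable.
No production of G has an RHS whose symbols are all nullable, so G is not nullable.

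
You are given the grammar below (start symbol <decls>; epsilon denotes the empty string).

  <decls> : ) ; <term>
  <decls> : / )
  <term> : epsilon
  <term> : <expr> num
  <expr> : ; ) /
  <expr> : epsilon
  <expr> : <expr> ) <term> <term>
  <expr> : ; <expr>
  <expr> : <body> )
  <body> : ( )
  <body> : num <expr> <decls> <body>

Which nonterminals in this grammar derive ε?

{ <expr>, <term> }

Directly nullable (have an epsilon-production): <term>, <expr>.
No other nonterminal has a production whose RHS symbols are all nullable.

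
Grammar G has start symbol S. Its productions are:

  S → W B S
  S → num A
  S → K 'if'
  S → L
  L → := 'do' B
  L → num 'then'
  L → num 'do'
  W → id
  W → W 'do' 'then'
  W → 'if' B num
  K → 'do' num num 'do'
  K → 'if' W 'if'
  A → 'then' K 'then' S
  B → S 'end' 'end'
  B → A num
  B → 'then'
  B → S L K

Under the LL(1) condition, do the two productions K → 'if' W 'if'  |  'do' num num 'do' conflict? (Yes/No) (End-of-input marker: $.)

No

FIRST('if' W 'if') = { 'if' } and FIRST('do' num num 'do') = { 'do' }.
The FIRST sets are disjoint and neither alternative is nullable — no conflict.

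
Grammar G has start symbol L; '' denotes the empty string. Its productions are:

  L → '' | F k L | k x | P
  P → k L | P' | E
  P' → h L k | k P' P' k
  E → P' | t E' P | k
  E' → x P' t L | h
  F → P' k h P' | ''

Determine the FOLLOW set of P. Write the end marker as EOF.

{ EOF, h, k, t }

In L → P: P is at the end, add FOLLOW(L) = { EOF, h, k, t }.
In E → t E' P: P is at the end, add FOLLOW(E) = { EOF, h, k, t }.
Union: FOLLOW(P) = { EOF, h, k, t }.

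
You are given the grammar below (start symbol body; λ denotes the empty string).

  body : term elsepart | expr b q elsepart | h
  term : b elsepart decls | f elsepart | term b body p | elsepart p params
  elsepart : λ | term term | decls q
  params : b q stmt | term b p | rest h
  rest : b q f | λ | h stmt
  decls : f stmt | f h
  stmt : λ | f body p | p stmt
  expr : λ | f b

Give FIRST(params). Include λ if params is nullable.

{ b, f, h, p }

params : b q stmt contributes {b}.
From params : term b p: add FIRST(term) = { b, f, p }.
From params : rest h: rest nullable, take FIRST(rest) ∪ {h} = { b, h }.
Union: FIRST(params) = { b, f, h, p }.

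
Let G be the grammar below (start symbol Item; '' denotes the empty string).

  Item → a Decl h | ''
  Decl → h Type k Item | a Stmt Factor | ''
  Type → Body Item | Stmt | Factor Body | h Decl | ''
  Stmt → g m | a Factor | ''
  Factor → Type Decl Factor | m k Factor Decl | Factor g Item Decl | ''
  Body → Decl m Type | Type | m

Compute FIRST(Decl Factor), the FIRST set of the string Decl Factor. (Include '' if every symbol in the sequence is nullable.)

{ a, g, h, m, '' }

Add FIRST(Decl)\{''} = { a, h }; Decl is nullable, continue.
Add FIRST(Factor)\{''} = { a, g, h, m }; Factor is nullable, continue.
Every symbol is nullable, so include ''.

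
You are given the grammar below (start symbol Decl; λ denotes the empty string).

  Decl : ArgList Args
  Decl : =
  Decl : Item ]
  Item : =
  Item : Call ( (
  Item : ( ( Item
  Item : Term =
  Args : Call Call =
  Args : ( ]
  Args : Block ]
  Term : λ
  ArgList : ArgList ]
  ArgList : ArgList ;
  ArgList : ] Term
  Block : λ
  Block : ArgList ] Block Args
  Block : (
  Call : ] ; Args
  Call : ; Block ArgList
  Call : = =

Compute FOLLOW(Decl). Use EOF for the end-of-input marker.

Decl is the start symbol, so EOF ∈ FOLLOW(Decl).
Union: FOLLOW(Decl) = { EOF }.

{ EOF }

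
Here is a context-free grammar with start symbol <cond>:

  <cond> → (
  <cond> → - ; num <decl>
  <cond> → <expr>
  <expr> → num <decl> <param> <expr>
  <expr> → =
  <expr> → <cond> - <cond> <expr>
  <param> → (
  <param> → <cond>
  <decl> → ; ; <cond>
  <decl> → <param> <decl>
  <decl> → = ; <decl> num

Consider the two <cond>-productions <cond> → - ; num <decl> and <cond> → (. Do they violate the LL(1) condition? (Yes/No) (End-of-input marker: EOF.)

No

FIRST(- ; num <decl>) = { - } and FIRST(() = { ( }.
The FIRST sets are disjoint and neither alternative is nullable — no conflict.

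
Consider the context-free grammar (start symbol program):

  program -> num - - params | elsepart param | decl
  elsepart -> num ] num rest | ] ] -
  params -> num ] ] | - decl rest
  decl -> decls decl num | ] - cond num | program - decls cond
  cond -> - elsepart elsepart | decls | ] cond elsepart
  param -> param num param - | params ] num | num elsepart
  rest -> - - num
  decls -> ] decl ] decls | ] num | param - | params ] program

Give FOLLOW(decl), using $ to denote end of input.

In program -> decl: decl is at the end, add FOLLOW(program) = { $, -, ], num }.
In params -> - decl rest: add FIRST(rest) = { - }.
In decl -> decls decl num: add FIRST(num) = { num }.
In decls -> ] decl ] decls: add FIRST(] decls) = { ] }.
Union: FOLLOW(decl) = { $, -, ], num }.

{ $, -, ], num }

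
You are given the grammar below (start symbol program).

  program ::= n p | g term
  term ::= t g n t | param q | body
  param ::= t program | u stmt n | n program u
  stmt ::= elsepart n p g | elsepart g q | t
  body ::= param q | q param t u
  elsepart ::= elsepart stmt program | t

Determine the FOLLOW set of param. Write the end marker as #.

{ q, t }

In term ::= param q: add FIRST(q) = { q }.
In body ::= param q: add FIRST(q) = { q }.
In body ::= q param t u: add FIRST(t u) = { t }.
Union: FOLLOW(param) = { q, t }.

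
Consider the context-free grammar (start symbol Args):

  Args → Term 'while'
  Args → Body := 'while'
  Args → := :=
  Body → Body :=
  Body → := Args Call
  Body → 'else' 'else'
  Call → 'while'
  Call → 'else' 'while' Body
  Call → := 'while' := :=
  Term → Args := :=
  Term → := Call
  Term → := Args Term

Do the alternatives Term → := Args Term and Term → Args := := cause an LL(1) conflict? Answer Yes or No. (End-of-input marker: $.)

Yes

FIRST(:= Args Term) = { := } and FIRST(Args := :=) = { 'else', := }.
Both contain :=, so the two alternatives are not disjoint — LL(1) conflict.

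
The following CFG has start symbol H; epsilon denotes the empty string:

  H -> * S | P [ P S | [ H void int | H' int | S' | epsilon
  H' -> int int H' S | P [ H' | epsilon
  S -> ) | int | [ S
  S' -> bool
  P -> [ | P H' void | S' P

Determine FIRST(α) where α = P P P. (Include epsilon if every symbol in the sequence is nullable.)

{ [, bool }

Add FIRST(P) = { [, bool }; P is not nullable, stop.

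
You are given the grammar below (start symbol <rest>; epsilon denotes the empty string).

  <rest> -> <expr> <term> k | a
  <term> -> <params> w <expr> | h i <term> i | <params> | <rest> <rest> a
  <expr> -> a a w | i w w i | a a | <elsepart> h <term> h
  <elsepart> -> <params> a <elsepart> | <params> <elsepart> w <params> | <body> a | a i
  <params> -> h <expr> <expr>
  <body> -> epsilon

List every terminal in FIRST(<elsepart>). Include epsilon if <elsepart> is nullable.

From <elsepart> -> <params> a <elsepart>: add FIRST(<params>) = { h }.
From <elsepart> -> <params> <elsepart> w <params>: add FIRST(<params>) = { h }.
From <elsepart> -> <body> a: <body> nullable, take FIRST(<body>) ∪ {a} = { a }.
<elsepart> -> a i contributes {a}.
Union: FIRST(<elsepart>) = { a, h }.

{ a, h }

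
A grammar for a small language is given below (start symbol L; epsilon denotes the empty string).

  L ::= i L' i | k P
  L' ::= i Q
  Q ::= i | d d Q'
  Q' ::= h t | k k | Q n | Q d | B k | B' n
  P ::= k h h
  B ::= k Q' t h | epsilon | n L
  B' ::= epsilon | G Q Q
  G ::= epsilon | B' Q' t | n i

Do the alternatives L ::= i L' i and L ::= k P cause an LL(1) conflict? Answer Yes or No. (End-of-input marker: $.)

FIRST(i L' i) = { i } and FIRST(k P) = { k }.
The FIRST sets are disjoint and neither alternative is nullable — no conflict.

No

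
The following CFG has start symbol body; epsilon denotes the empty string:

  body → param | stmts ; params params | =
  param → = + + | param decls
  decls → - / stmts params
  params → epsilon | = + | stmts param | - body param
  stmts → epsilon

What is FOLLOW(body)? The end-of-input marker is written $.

{ $, = }

body is the start symbol, so $ ∈ FOLLOW(body).
In params → - body param: add FIRST(param) = { = }.
Union: FOLLOW(body) = { $, = }.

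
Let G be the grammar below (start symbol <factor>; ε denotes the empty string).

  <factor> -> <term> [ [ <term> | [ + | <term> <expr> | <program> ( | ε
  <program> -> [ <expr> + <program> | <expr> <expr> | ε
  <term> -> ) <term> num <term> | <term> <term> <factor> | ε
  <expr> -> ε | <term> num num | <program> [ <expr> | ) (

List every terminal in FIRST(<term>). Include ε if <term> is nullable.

<term> -> ) <term> num <term> contributes {)}.
From <term> -> <term> <term> <factor>: <term>, <term>, <factor> nullable, take FIRST(<term>) ∪ FIRST(<term>) ∪ FIRST(<factor>) = { (, ), [, num }; also ε since the whole RHS is nullable.
<term> -> ε contributes ε.
Union: FIRST(<term>) = { (, ), [, num, ε }.

{ (, ), [, num, ε }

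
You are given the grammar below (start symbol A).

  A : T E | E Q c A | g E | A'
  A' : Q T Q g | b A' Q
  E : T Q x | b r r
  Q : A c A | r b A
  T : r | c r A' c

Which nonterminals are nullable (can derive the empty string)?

{ } (none)

No nonterminal has an empty production or an RHS whose symbols are all nullable.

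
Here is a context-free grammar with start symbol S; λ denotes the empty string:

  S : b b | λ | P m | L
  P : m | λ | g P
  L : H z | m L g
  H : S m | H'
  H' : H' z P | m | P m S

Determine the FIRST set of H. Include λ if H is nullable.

From H : S m: S nullable, take FIRST(S) ∪ {m} = { b, g, m }.
From H : H': add FIRST(H') = { g, m }.
Union: FIRST(H) = { b, g, m }.

{ b, g, m }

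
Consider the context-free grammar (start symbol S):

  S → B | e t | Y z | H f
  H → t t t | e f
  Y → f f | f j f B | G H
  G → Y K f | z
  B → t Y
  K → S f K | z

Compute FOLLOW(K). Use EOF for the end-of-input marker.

In G → Y K f: add FIRST(f) = { f }.
In K → S f K: K is at the end, add FOLLOW(K) = { f }.
Union: FOLLOW(K) = { f }.

{ f }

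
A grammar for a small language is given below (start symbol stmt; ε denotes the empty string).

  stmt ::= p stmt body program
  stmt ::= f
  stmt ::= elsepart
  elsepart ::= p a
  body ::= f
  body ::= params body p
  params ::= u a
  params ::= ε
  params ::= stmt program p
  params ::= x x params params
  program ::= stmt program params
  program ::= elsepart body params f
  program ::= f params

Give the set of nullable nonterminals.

{ params }

Directly nullable (have an ε-production): params.
No other nonterminal has a production whose RHS symbols are all nullable.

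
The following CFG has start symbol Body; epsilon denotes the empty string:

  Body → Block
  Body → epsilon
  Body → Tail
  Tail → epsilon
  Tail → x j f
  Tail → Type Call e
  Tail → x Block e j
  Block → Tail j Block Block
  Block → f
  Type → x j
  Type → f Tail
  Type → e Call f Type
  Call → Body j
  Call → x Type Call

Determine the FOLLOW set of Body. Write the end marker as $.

{ $, j }

Body is the start symbol, so $ ∈ FOLLOW(Body).
In Call → Body j: add FIRST(j) = { j }.
Union: FOLLOW(Body) = { $, j }.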